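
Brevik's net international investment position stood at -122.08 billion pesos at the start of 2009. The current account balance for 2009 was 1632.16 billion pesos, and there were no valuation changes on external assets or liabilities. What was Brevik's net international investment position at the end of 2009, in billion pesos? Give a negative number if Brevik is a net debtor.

With no valuation effects, change in NIIP = current account = 1632.16
End-of-year NIIP = -122.08 + 1632.16 = 1510.08

1510.08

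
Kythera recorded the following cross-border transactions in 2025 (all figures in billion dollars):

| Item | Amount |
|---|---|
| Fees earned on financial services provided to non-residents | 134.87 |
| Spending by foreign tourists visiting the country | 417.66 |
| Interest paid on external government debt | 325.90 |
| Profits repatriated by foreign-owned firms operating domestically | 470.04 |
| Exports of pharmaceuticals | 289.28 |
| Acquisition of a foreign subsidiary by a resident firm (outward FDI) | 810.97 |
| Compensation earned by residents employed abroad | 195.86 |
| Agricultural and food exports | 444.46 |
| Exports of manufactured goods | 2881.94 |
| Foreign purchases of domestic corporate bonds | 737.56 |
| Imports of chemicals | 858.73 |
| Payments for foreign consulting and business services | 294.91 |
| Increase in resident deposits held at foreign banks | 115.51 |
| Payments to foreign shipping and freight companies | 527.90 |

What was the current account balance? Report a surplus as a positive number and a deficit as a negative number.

1886.59

Goods: 289.28 + 444.46 - 858.73 + 2881.94 = 2756.95
Services: 417.66 - 527.90 - 294.91 + 134.87 = -270.28
Primary income: -325.90 + 195.86 - 470.04 = -600.08
Current account = 2756.95 + (-270.28) + (-600.08) = 1886.59
(Excluded from the current account — financial account: acquisition of a foreign subsidiary by a resident firm (outward FDI) 810.97, foreign purchases of domestic corporate bonds 737.56, increase in resident deposits held at foreign banks 115.51.)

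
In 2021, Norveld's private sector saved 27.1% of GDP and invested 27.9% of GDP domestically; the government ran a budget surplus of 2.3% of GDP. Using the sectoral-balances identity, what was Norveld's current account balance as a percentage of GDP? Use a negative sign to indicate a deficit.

1.5

By the sectoral-balances identity, CA = (S_private - I) + (T - G).
Private balance = 27.1 - 27.9 = -0.8
Government balance (T - G) = 2.3
CA = -0.8 + 2.3 = 1.5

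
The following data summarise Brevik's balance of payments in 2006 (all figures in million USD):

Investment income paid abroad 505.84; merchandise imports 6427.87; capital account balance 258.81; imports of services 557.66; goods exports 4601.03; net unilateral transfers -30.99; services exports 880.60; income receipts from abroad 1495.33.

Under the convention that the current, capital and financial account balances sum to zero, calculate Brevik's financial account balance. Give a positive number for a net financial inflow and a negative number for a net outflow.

Goods balance = 4601.03 - 6427.87 = -1826.84
Services balance = 880.60 - 557.66 = 322.94
Trade balance (goods + services) = -1826.84 + 322.94 = -1503.90
Net primary income = 1495.33 - 505.84 = 989.49
Net secondary income = -30.99
Current account = -1503.90 + 989.49 + (-30.99) = -545.40
Financial account = -(-545.40 + 258.81) = 286.59

286.59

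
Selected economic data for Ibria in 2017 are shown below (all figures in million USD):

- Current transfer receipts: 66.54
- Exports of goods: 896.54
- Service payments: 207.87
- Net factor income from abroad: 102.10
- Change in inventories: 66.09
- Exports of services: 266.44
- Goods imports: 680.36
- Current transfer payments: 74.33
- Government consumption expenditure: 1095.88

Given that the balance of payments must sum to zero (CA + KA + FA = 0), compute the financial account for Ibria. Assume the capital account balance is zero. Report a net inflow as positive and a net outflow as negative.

-369.06

Goods balance = 896.54 - 680.36 = 216.18
Services balance = 266.44 - 207.87 = 58.57
Trade balance (goods + services) = 216.18 + 58.57 = 274.75
Net primary income = 102.10
Net secondary income = 66.54 - 74.33 = -7.79
Current account = 274.75 + 102.10 + (-7.79) = 369.06
Financial account = -(369.06) = -369.06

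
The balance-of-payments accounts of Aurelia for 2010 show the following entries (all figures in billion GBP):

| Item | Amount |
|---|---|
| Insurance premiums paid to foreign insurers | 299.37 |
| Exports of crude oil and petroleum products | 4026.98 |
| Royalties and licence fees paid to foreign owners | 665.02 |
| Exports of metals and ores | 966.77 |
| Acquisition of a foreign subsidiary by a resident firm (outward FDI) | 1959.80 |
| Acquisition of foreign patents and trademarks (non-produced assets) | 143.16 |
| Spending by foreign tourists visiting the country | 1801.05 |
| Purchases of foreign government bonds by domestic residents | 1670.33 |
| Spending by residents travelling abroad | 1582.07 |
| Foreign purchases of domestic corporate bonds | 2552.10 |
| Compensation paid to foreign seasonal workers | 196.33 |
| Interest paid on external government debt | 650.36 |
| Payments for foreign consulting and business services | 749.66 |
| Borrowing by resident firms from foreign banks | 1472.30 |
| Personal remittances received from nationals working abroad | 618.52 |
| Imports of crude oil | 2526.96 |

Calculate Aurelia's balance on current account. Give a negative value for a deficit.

Goods: -2526.96 + 966.77 + 4026.98 = 2466.79
Services: -1582.07 - 299.37 - 749.66 - 665.02 + 1801.05 = -1495.07
Primary income: -650.36 - 196.33 = -846.69
Secondary income: 618.52
Current account = 2466.79 + (-1495.07) + (-846.69) + 618.52 = 743.55
(Excluded from the current account — financial account: acquisition of a foreign subsidiary by a resident firm (outward FDI) 1959.80, purchases of foreign government bonds by domestic residents 1670.33, foreign purchases of domestic corporate bonds 2552.10, borrowing by resident firms from foreign banks 1472.30; capital account: acquisition of foreign patents and trademarks (non-produced assets) 143.16.)

743.55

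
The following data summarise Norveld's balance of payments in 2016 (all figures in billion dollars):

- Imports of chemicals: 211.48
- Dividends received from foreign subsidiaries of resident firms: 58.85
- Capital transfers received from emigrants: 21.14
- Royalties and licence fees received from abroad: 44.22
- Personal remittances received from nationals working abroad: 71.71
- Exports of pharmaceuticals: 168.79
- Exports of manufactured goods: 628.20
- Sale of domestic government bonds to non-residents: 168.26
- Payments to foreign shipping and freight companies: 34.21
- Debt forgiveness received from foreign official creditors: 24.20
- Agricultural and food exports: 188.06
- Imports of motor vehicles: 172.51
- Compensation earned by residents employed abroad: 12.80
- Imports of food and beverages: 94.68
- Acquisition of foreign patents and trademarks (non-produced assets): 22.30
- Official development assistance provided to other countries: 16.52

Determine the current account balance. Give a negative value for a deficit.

Goods: -172.51 + 628.20 - 94.68 - 211.48 + 168.79 + 188.06 = 506.38
Services: 44.22 - 34.21 = 10.01
Primary income: 58.85 + 12.80 = 71.65
Secondary income: -16.52 + 71.71 = 55.19
Current account = 506.38 + 10.01 + 71.65 + 55.19 = 643.23
(Excluded from the current account — capital account: capital transfers received from emigrants 21.14, debt forgiveness received from foreign official creditors 24.20, acquisition of foreign patents and trademarks (non-produced assets) 22.30; financial account: sale of domestic government bonds to non-residents 168.26.)

643.23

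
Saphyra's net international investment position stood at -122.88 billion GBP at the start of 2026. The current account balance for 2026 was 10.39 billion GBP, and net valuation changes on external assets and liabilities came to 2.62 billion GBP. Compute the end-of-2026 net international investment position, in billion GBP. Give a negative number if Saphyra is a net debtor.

-109.87

Change in NIIP = current account + net valuation change = 10.39 + 2.62 = 13.01
End-of-year NIIP = -122.88 + 13.01 = -109.87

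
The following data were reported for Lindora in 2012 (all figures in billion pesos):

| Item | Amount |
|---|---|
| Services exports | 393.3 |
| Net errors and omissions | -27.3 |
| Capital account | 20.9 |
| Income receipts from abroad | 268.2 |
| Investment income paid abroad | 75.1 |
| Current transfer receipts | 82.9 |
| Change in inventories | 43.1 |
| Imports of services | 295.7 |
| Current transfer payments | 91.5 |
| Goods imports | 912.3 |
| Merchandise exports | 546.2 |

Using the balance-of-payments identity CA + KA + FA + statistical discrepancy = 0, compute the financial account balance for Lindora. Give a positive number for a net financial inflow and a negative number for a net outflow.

Goods balance = 546.2 - 912.3 = -366.1
Services balance = 393.3 - 295.7 = 97.6
Trade balance (goods + services) = -366.1 + 97.6 = -268.5
Net primary income = 268.2 - 75.1 = 193.1
Net secondary income = 82.9 - 91.5 = -8.6
Current account = -268.5 + 193.1 + (-8.6) = -84.0
Financial account = -(-84.0 + 20.9 + (-27.3)) = 90.4

90.4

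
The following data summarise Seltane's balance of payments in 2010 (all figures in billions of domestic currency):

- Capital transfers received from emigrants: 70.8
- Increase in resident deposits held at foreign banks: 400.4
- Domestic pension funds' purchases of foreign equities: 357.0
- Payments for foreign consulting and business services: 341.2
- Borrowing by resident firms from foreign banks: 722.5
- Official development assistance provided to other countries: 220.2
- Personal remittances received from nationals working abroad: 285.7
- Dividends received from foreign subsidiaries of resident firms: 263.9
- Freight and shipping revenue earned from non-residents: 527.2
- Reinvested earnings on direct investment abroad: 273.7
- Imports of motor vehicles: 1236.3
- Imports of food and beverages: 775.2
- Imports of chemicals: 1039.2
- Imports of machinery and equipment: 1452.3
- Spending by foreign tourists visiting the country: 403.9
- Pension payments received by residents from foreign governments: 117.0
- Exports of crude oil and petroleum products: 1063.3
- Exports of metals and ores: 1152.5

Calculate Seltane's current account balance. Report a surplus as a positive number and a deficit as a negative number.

Goods: -775.2 - 1452.3 + 1063.3 - 1236.3 - 1039.2 + 1152.5 = -2287.2
Services: -341.2 + 527.2 + 403.9 = 589.9
Primary income: 273.7 + 263.9 = 537.6
Secondary income: 285.7 - 220.2 + 117.0 = 182.5
Current account = (-2287.2) + 589.9 + 537.6 + 182.5 = -977.2
(Excluded from the current account — capital account: capital transfers received from emigrants 70.8; financial account: increase in resident deposits held at foreign banks 400.4, domestic pension funds' purchases of foreign equities 357.0, borrowing by resident firms from foreign banks 722.5.)

-977.2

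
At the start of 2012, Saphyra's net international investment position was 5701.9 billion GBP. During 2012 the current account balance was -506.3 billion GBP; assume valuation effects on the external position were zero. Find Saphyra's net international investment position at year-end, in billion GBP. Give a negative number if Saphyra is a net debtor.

With no valuation effects, change in NIIP = current account = -506.3
End-of-year NIIP = 5701.9 + (-506.3) = 5195.6

5195.6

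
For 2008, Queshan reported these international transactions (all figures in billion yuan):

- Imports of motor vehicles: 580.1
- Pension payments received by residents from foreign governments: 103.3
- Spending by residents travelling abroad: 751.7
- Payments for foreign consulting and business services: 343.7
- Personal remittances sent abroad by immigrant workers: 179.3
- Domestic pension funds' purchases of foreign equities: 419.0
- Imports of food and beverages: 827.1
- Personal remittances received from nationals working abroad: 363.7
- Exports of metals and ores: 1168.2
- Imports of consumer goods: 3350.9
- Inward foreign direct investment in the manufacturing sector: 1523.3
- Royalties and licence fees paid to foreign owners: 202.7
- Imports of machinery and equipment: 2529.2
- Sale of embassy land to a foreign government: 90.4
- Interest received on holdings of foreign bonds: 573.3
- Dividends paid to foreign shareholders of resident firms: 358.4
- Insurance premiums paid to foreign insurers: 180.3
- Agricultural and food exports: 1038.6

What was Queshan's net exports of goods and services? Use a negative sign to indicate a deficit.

Goods: -3350.9 - 580.1 - 827.1 + 1038.6 + 1168.2 - 2529.2 = -5080.5
Services: -751.7 - 202.7 - 343.7 - 180.3 = -1478.4
Trade balance = -5080.5 + (-1478.4) = -6558.9
(Excluded from the trade balance — secondary income: pension payments received by residents from foreign governments 103.3, personal remittances sent abroad by immigrant workers 179.3, personal remittances received from nationals working abroad 363.7; financial account: domestic pension funds' purchases of foreign equities 419.0, inward foreign direct investment in the manufacturing sector 1523.3; capital account: sale of embassy land to a foreign government 90.4; primary income: interest received on holdings of foreign bonds 573.3, dividends paid to foreign shareholders of resident firms 358.4.)

-6558.9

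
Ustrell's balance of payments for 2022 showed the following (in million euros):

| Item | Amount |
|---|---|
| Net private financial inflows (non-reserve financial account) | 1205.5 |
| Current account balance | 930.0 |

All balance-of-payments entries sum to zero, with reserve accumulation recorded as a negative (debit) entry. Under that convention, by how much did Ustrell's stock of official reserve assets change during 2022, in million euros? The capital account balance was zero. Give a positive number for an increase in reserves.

2135.5

Official reserve transactions balance = -(930.0 + 1205.5) = -2135.5
An accumulation of reserves is recorded as a debit (negative entry), so the change in the stock of reserves is the negative of that balance.
Change in official reserves = -(-2135.5) = 2135.5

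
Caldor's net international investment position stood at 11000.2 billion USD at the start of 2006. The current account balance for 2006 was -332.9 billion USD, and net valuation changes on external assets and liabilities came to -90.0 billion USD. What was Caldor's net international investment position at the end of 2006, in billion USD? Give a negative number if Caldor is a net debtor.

Change in NIIP = current account + net valuation change = -332.9 + (-90.0) = -422.9
End-of-year NIIP = 11000.2 + (-422.9) = 10577.3

10577.3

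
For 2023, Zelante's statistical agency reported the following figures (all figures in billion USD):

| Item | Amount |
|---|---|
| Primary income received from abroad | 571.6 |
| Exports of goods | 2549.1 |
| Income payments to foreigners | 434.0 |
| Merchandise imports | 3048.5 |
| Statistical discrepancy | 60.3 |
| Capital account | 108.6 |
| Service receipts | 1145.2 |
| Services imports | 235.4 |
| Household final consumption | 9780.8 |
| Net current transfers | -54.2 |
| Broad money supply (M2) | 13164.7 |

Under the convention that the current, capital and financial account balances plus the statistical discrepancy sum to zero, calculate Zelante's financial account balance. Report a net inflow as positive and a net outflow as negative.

-662.7

Goods balance = 2549.1 - 3048.5 = -499.4
Services balance = 1145.2 - 235.4 = 909.8
Trade balance (goods + services) = -499.4 + 909.8 = 410.4
Net primary income = 571.6 - 434.0 = 137.6
Net secondary income = -54.2
Current account = 410.4 + 137.6 + (-54.2) = 493.8
Financial account = -(493.8 + 108.6 + 60.3) = -662.7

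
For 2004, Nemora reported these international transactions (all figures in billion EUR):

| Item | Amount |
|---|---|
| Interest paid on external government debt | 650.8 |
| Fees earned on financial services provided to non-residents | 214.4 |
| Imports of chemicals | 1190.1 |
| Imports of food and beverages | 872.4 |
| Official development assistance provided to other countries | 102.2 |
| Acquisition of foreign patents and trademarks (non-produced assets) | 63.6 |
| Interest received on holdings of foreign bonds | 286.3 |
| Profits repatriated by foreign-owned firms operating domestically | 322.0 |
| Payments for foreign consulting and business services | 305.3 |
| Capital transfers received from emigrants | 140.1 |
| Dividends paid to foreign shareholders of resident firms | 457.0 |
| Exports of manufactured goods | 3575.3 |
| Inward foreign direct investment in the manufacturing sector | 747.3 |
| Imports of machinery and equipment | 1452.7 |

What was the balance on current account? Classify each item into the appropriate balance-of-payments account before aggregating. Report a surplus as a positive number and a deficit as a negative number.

-1276.5

Goods: -1452.7 - 1190.1 - 872.4 + 3575.3 = 60.1
Services: -305.3 + 214.4 = -90.9
Primary income: -457.0 - 322.0 + 286.3 - 650.8 = -1143.5
Secondary income: -102.2
Current account = 60.1 + (-90.9) + (-1143.5) + (-102.2) = -1276.5
(Excluded from the current account — capital account: acquisition of foreign patents and trademarks (non-produced assets) 63.6, capital transfers received from emigrants 140.1; financial account: inward foreign direct investment in the manufacturing sector 747.3.)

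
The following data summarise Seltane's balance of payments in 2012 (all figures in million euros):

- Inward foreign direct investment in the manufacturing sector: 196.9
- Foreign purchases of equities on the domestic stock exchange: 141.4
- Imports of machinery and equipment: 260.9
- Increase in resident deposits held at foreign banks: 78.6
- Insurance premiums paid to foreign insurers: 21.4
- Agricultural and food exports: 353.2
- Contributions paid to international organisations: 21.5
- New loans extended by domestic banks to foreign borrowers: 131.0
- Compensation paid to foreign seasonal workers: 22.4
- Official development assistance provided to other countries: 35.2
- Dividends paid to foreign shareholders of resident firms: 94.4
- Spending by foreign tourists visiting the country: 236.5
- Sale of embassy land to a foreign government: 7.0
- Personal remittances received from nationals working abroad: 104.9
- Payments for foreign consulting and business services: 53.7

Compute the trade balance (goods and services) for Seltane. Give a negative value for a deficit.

253.7

Goods: -260.9 + 353.2 = 92.3
Services: 236.5 - 53.7 - 21.4 = 161.4
Trade balance = 92.3 + 161.4 = 253.7
(Excluded from the trade balance — financial account: inward foreign direct investment in the manufacturing sector 196.9, foreign purchases of equities on the domestic stock exchange 141.4, increase in resident deposits held at foreign banks 78.6, new loans extended by domestic banks to foreign borrowers 131.0; secondary income: contributions paid to international organisations 21.5, official development assistance provided to other countries 35.2, personal remittances received from nationals working abroad 104.9; primary income: compensation paid to foreign seasonal workers 22.4, dividends paid to foreign shareholders of resident firms 94.4; capital account: sale of embassy land to a foreign government 7.0.)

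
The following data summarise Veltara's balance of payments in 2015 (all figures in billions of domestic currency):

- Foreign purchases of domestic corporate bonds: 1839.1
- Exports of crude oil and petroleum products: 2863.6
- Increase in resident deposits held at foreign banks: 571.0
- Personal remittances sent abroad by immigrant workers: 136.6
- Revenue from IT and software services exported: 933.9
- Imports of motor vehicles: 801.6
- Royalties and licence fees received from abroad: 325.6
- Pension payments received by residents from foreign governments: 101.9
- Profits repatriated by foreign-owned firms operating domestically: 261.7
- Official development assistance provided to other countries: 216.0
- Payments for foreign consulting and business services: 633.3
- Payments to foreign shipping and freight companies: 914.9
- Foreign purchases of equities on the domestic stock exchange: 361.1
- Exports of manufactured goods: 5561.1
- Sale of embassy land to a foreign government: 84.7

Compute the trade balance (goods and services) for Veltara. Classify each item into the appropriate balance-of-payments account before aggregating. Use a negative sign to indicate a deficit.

Goods: -801.6 + 2863.6 + 5561.1 = 7623.1
Services: 325.6 + 933.9 - 914.9 - 633.3 = -288.7
Trade balance = 7623.1 + (-288.7) = 7334.4
(Excluded from the trade balance — financial account: foreign purchases of domestic corporate bonds 1839.1, increase in resident deposits held at foreign banks 571.0, foreign purchases of equities on the domestic stock exchange 361.1; secondary income: personal remittances sent abroad by immigrant workers 136.6, pension payments received by residents from foreign governments 101.9, official development assistance provided to other countries 216.0; primary income: profits repatriated by foreign-owned firms operating domestically 261.7; capital account: sale of embassy land to a foreign government 84.7.)

7334.4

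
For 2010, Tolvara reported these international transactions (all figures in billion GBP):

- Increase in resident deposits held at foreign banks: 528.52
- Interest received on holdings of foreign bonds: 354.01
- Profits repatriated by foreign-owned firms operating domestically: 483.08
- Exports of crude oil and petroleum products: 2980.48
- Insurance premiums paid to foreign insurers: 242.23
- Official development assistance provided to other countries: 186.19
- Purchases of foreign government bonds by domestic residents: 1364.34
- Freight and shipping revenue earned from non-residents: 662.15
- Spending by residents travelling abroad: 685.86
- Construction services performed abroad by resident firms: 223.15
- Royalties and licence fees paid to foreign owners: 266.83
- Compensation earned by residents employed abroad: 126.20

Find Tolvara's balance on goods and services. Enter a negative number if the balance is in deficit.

2670.86

Goods: 2980.48
Services: 662.15 - 242.23 + 223.15 - 685.86 - 266.83 = -309.62
Trade balance = 2980.48 + (-309.62) = 2670.86
(Excluded from the trade balance — financial account: increase in resident deposits held at foreign banks 528.52, purchases of foreign government bonds by domestic residents 1364.34; primary income: interest received on holdings of foreign bonds 354.01, profits repatriated by foreign-owned firms operating domestically 483.08, compensation earned by residents employed abroad 126.20; secondary income: official development assistance provided to other countries 186.19.)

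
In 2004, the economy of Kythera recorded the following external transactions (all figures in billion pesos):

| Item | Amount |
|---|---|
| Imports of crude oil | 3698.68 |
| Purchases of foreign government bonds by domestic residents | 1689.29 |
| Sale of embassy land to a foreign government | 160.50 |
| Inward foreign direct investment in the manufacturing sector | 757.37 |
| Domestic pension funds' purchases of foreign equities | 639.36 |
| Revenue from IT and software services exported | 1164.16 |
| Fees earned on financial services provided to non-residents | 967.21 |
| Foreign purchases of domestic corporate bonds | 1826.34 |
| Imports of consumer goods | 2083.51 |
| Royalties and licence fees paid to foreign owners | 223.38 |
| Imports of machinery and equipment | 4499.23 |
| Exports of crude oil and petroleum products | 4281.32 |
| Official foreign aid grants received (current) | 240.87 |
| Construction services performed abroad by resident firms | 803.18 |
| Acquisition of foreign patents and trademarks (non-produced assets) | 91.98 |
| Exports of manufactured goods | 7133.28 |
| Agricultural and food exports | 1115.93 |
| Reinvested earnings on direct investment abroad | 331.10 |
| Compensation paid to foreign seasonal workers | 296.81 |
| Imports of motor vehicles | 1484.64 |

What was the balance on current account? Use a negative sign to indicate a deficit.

3750.80

Goods: 7133.28 - 3698.68 - 4499.23 + 4281.32 + 1115.93 - 2083.51 - 1484.64 = 764.47
Services: 967.21 - 223.38 + 1164.16 + 803.18 = 2711.17
Primary income: 331.10 - 296.81 = 34.29
Secondary income: 240.87
Current account = 764.47 + 2711.17 + 34.29 + 240.87 = 3750.80
(Excluded from the current account — financial account: purchases of foreign government bonds by domestic residents 1689.29, inward foreign direct investment in the manufacturing sector 757.37, domestic pension funds' purchases of foreign equities 639.36, foreign purchases of domestic corporate bonds 1826.34; capital account: sale of embassy land to a foreign government 160.50, acquisition of foreign patents and trademarks (non-produced assets) 91.98.)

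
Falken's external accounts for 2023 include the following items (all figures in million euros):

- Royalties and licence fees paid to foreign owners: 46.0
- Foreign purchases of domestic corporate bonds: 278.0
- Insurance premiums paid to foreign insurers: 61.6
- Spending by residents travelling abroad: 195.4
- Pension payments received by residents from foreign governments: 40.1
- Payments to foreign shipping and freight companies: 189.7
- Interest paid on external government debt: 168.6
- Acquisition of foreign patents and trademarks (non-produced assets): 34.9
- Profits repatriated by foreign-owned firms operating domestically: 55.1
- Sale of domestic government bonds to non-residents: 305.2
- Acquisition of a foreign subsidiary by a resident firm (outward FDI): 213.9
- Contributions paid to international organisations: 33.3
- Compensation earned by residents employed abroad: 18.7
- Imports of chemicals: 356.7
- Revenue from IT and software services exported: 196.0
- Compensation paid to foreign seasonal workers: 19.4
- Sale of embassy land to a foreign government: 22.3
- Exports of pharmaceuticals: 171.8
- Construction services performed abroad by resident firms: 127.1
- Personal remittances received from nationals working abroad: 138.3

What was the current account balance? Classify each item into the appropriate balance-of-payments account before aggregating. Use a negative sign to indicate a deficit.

Goods: -356.7 + 171.8 = -184.9
Services: 127.1 - 46.0 - 61.6 + 196.0 - 189.7 - 195.4 = -169.6
Primary income: -19.4 - 168.6 - 55.1 + 18.7 = -224.4
Secondary income: -33.3 + 40.1 + 138.3 = 145.1
Current account = (-184.9) + (-169.6) + (-224.4) + 145.1 = -433.8
(Excluded from the current account — financial account: foreign purchases of domestic corporate bonds 278.0, sale of domestic government bonds to non-residents 305.2, acquisition of a foreign subsidiary by a resident firm (outward FDI) 213.9; capital account: acquisition of foreign patents and trademarks (non-produced assets) 34.9, sale of embassy land to a foreign government 22.3.)

-433.8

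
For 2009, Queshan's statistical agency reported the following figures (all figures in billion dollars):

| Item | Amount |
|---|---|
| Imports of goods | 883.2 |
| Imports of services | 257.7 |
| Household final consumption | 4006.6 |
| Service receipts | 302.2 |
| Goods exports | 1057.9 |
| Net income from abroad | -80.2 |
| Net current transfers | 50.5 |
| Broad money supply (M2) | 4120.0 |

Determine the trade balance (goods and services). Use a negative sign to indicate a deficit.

Goods balance = 1057.9 - 883.2 = 174.7
Services balance = 302.2 - 257.7 = 44.5
Trade balance (goods + services) = 174.7 + 44.5 = 219.2

219.2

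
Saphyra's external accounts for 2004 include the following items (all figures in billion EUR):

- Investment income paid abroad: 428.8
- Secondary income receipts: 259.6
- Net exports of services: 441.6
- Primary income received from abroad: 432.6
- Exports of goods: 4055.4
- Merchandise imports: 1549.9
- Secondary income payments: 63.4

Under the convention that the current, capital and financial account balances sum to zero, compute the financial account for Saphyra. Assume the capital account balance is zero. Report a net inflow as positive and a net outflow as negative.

-3147.1

Goods balance = 4055.4 - 1549.9 = 2505.5
Services balance = 441.6
Trade balance (goods + services) = 2505.5 + 441.6 = 2947.1
Net primary income = 432.6 - 428.8 = 3.8
Net secondary income = 259.6 - 63.4 = 196.2
Current account = 2947.1 + 3.8 + 196.2 = 3147.1
Financial account = -(3147.1) = -3147.1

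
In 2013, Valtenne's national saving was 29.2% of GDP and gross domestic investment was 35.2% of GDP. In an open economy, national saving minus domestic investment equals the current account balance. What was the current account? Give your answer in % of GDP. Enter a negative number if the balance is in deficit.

-6.0

CA = S - I = 29.2 - 35.2 = -6.0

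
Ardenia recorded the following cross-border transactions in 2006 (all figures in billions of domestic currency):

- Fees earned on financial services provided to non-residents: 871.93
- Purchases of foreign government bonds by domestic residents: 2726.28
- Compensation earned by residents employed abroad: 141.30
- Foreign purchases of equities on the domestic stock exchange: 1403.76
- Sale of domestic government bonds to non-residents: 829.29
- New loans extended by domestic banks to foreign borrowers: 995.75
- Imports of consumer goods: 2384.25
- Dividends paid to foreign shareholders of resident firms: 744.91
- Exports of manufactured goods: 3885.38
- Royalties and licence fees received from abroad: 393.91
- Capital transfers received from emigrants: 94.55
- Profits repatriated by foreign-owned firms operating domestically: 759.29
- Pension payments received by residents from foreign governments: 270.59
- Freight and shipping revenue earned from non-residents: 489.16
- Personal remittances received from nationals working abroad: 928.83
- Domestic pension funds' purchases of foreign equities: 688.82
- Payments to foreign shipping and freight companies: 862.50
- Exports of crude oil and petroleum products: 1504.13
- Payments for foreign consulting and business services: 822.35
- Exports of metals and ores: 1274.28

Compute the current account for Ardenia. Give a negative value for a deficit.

Goods: 3885.38 + 1274.28 + 1504.13 - 2384.25 = 4279.54
Services: 871.93 + 489.16 - 822.35 + 393.91 - 862.50 = 70.15
Primary income: -759.29 - 744.91 + 141.30 = -1362.90
Secondary income: 928.83 + 270.59 = 1199.42
Current account = 4279.54 + 70.15 + (-1362.90) + 1199.42 = 4186.21
(Excluded from the current account — financial account: purchases of foreign government bonds by domestic residents 2726.28, foreign purchases of equities on the domestic stock exchange 1403.76, sale of domestic government bonds to non-residents 829.29, new loans extended by domestic banks to foreign borrowers 995.75, domestic pension funds' purchases of foreign equities 688.82; capital account: capital transfers received from emigrants 94.55.)

4186.21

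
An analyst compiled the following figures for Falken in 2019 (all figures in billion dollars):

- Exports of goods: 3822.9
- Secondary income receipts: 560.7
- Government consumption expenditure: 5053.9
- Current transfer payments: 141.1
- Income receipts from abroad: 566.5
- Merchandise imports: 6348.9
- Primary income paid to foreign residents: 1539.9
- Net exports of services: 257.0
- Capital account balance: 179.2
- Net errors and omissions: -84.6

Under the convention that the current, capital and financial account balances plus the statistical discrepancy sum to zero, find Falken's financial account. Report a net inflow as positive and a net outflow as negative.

2728.2

Goods balance = 3822.9 - 6348.9 = -2526.0
Services balance = 257.0
Trade balance (goods + services) = -2526.0 + 257.0 = -2269.0
Net primary income = 566.5 - 1539.9 = -973.4
Net secondary income = 560.7 - 141.1 = 419.6
Current account = -2269.0 + (-973.4) + 419.6 = -2822.8
Financial account = -(-2822.8 + 179.2 + (-84.6)) = 2728.2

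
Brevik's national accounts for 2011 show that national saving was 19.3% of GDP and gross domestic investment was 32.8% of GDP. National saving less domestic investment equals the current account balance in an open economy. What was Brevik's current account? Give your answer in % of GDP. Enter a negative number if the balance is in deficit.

CA = S - I = 19.3 - 32.8 = -13.5

-13.5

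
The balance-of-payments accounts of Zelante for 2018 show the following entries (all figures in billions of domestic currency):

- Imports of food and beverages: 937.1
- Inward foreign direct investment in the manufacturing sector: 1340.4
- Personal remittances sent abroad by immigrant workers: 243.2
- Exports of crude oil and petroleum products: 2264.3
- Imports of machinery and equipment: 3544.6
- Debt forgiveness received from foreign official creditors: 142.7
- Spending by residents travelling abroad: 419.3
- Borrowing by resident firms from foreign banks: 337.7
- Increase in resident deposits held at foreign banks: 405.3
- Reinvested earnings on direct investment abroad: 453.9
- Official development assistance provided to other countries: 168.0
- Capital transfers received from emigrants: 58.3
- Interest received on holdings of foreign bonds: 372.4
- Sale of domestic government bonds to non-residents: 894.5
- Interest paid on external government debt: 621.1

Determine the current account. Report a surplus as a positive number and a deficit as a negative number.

-2842.7

Goods: -3544.6 - 937.1 + 2264.3 = -2217.4
Services: -419.3
Primary income: 453.9 + 372.4 - 621.1 = 205.2
Secondary income: -243.2 - 168.0 = -411.2
Current account = (-2217.4) + (-419.3) + 205.2 + (-411.2) = -2842.7
(Excluded from the current account — financial account: inward foreign direct investment in the manufacturing sector 1340.4, borrowing by resident firms from foreign banks 337.7, increase in resident deposits held at foreign banks 405.3, sale of domestic government bonds to non-residents 894.5; capital account: debt forgiveness received from foreign official creditors 142.7, capital transfers received from emigrants 58.3.)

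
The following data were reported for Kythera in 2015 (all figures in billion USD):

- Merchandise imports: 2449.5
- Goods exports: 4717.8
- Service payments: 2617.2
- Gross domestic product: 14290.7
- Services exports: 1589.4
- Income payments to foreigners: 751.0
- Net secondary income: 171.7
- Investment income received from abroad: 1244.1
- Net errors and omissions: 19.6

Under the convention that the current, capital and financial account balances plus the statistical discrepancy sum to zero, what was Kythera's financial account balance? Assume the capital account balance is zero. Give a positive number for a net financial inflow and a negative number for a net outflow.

-1924.9

Goods balance = 4717.8 - 2449.5 = 2268.3
Services balance = 1589.4 - 2617.2 = -1027.8
Trade balance (goods + services) = 2268.3 + (-1027.8) = 1240.5
Net primary income = 1244.1 - 751.0 = 493.1
Net secondary income = 171.7
Current account = 1240.5 + 493.1 + 171.7 = 1905.3
Financial account = -(1905.3 + 19.6) = -1924.9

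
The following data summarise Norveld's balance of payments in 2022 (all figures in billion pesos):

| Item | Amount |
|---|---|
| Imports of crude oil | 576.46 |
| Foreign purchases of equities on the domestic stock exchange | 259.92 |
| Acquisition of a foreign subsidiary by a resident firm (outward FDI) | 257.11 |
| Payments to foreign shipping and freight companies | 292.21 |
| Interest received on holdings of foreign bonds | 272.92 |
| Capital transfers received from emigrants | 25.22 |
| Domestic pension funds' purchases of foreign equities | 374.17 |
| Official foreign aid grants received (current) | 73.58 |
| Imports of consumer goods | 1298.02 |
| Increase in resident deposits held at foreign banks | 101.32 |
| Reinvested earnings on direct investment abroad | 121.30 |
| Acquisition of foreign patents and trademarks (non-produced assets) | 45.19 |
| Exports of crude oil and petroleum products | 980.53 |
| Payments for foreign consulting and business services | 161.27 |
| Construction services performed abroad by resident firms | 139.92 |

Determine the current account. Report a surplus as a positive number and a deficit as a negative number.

-739.71

Goods: 980.53 - 1298.02 - 576.46 = -893.95
Services: -161.27 - 292.21 + 139.92 = -313.56
Primary income: 121.30 + 272.92 = 394.22
Secondary income: 73.58
Current account = (-893.95) + (-313.56) + 394.22 + 73.58 = -739.71
(Excluded from the current account — financial account: foreign purchases of equities on the domestic stock exchange 259.92, acquisition of a foreign subsidiary by a resident firm (outward FDI) 257.11, domestic pension funds' purchases of foreign equities 374.17, increase in resident deposits held at foreign banks 101.32; capital account: capital transfers received from emigrants 25.22, acquisition of foreign patents and trademarks (non-produced assets) 45.19.)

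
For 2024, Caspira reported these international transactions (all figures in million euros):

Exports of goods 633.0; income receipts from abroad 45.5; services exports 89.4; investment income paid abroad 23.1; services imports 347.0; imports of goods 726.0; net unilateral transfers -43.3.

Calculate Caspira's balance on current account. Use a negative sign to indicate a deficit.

Goods balance = 633.0 - 726.0 = -93.0
Services balance = 89.4 - 347.0 = -257.6
Trade balance (goods + services) = -93.0 + (-257.6) = -350.6
Net primary income = 45.5 - 23.1 = 22.4
Net secondary income = -43.3
Current account = -350.6 + 22.4 + (-43.3) = -371.5

-371.5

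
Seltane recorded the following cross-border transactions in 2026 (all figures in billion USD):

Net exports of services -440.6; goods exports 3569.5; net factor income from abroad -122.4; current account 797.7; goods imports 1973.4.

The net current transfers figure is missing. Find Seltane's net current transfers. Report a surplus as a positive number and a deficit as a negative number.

-235.4

Current account = goods balance + services balance + net primary income + net secondary income
Sum of the known components = 1033.1
Net current transfers = CA - (known components) = 797.7 - 1033.1 = -235.4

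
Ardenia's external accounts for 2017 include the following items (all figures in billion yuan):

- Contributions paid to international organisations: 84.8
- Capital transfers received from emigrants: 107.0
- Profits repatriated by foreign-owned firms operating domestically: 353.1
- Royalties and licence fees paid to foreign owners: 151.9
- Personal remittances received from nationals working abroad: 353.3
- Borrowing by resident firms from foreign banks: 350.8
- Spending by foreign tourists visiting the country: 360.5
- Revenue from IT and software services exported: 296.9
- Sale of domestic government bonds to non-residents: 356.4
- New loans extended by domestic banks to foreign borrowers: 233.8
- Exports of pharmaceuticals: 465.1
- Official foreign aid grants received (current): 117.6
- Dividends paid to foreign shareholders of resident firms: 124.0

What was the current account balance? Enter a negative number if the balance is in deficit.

879.6

Goods: 465.1
Services: 296.9 - 151.9 + 360.5 = 505.5
Primary income: -124.0 - 353.1 = -477.1
Secondary income: 117.6 - 84.8 + 353.3 = 386.1
Current account = 465.1 + 505.5 + (-477.1) + 386.1 = 879.6
(Excluded from the current account — capital account: capital transfers received from emigrants 107.0; financial account: borrowing by resident firms from foreign banks 350.8, sale of domestic government bonds to non-residents 356.4, new loans extended by domestic banks to foreign borrowers 233.8.)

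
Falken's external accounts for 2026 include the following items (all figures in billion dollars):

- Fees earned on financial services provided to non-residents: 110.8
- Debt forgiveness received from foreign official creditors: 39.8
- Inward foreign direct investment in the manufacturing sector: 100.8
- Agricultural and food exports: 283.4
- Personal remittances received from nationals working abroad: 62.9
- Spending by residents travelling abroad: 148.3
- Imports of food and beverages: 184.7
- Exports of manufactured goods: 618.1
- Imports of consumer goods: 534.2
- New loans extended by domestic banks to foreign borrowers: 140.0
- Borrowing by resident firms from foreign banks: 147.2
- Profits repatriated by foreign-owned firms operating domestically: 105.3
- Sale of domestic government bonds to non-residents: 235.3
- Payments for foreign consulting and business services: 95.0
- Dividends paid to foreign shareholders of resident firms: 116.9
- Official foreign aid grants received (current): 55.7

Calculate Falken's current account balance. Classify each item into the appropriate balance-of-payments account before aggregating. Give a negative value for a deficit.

-53.5

Goods: 618.1 - 184.7 + 283.4 - 534.2 = 182.6
Services: -148.3 + 110.8 - 95.0 = -132.5
Primary income: -105.3 - 116.9 = -222.2
Secondary income: 55.7 + 62.9 = 118.6
Current account = 182.6 + (-132.5) + (-222.2) + 118.6 = -53.5
(Excluded from the current account — capital account: debt forgiveness received from foreign official creditors 39.8; financial account: inward foreign direct investment in the manufacturing sector 100.8, new loans extended by domestic banks to foreign borrowers 140.0, borrowing by resident firms from foreign banks 147.2, sale of domestic government bonds to non-residents 235.3.)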